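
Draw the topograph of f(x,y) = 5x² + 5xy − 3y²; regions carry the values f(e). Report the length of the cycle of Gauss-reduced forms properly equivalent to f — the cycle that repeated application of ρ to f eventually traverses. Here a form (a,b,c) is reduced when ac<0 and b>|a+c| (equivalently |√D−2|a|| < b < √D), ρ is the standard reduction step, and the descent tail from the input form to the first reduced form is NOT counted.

D = 85, ⌊√D⌋ = 9
river: ρ → (-3,7,3)
river: ρ → (3,5,-5)
river: ρ → (-5,5,3)
river: ρ → (3,7,-3)
river: ρ → (-3,5,5)
river: ρ → (5,5,-3)
ρ-cycle length = 6 (tail of 0 descent steps not counted)

6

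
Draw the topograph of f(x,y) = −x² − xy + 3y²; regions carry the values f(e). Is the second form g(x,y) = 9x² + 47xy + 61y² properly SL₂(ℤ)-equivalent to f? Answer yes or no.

D₁ = 13, D₂ = 13
river cycle of f (length 2): (-1, 3, 1), (1, 3, -1)
river cycle of g (length 2): (1, 3, -1), (-1, 3, 1)
cycles coincide ⇒ equivalent

yes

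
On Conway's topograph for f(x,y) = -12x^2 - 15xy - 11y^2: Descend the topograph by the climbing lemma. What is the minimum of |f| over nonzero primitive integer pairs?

translate: b→-9 (≡15 mod 24), so (12,15,11)→(12,-9,8)
flip: (12,-9,8)→(8,9,12)
translate: b→-7 (≡9 mod 16), so (8,9,12)→(8,-7,11)
reduced (well bottom): (8,-7,11) with a≤c, −a<b≤a
well minimum |f| = |-8| = 8 (negative-definite)

8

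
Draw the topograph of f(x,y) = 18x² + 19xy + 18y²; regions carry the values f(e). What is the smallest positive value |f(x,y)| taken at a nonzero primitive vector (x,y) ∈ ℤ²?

translate: b→-17 (≡19 mod 36), so (18,19,18)→(18,-17,17)
flip: (18,-17,17)→(17,17,18)
reduced (well bottom): (17,17,18) with a≤c, −a<b≤a
well minimum = a = 17

17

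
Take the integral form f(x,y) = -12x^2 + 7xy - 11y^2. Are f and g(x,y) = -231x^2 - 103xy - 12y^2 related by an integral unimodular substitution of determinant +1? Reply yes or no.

D₁ = -479, D₂ = -479
f is negative-definite; reduce −f:
−f: flip: (12,-7,11)→(11,7,12)
−f: reduced (well bottom): (11,7,12) with a≤c, −a<b≤a
flip sign back: reduced form of f is (-11,-7,-12)
g is negative-definite; reduce −g:
−g: flip: (231,103,12)→(12,-103,231)
−g: translate: b→-7 (≡-103 mod 24), so (12,-103,231)→(12,-7,11)
−g: flip: (12,-7,11)→(11,7,12)
−g: reduced (well bottom): (11,7,12) with a≤c, −a<b≤a
flip sign back: reduced form of g is (-11,-7,-12)
reduced forms (-11, -7, -12) vs (-11, -7, -12) ⇒ equivalent

yes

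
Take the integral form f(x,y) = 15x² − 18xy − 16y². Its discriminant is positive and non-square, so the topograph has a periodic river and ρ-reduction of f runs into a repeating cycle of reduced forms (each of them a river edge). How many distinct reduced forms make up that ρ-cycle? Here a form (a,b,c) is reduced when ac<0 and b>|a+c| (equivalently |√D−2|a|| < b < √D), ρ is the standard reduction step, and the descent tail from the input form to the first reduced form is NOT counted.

D = 1284, ⌊√D⌋ = 35
descent: ρ → (-16,18,15)  [lands on river]
river: ρ → (15,12,-19)
river: ρ → (-19,26,8)
river: ρ → (8,22,-25)
river: ρ → (-25,28,5)
river: ρ → (5,32,-13)
river: ρ → (-13,20,17)
river: ρ → (17,14,-16)
ρ-cycle length = 8 (tail of 1 descent step not counted)

8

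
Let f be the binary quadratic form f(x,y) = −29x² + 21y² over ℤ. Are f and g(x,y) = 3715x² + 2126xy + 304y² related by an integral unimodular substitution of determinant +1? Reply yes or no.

D₁ = 2436, D₂ = 2436
river cycle of f (length 12): (21, 42, -8), (-8, 38, 31), (31, 24, -15), (-15, 36, 19), (19, 40, -11), (-11, 48, 3), (3, 48, -11), (-11, 40, 19), (19, 36, -15), (-15, 24, 31), … (2 more)
river cycle of g (length 12): (-8, 38, 31), (31, 24, -15), (-15, 36, 19), (19, 40, -11), (-11, 48, 3), (3, 48, -11), (-11, 40, 19), (19, 36, -15), (-15, 24, 31), (31, 38, -8), … (2 more)
cycles coincide ⇒ equivalent

yes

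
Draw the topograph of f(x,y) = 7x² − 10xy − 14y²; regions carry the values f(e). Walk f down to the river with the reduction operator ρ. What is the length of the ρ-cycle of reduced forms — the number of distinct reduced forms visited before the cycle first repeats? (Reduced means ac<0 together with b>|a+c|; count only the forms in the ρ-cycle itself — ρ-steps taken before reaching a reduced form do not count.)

D = 492, ⌊√D⌋ = 22
descent: ρ → (-14,10,7)  [lands on river]
river: ρ → (7,18,-6)
river: ρ → (-6,18,7)
river: ρ → (7,10,-14)
river: ρ → (-14,18,3)
river: ρ → (3,18,-14)
ρ-cycle length = 6 (tail of 1 descent step not counted)

6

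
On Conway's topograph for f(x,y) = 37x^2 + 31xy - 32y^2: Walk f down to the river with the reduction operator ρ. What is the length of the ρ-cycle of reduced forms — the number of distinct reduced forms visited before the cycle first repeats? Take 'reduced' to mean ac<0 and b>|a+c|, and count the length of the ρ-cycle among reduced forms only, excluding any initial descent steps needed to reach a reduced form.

D = 5697, ⌊√D⌋ = 75
river: ρ → (-32,33,36)
river: ρ → (36,39,-29)
river: ρ → (-29,19,46)
river: ρ → (46,73,-2)
river: ρ → (-2,75,9)
river: ρ → (9,69,-26)
river: ρ → (-26,35,43)
river: ρ → (43,51,-18)
river: ρ → (-18,57,34)
river: ρ → (34,11,-41)
river: ρ → (-41,71,4)
river: ρ → (4,73,-23)
river: ρ → (-23,65,16)
river: ρ → (16,63,-27)
river: ρ → (-27,45,34)
river: ρ → (34,23,-38)
river: ρ → (-38,53,19)
river: ρ → (19,61,-26)
river: ρ → (-26,43,37)
river: ρ → (37,31,-32)
ρ-cycle length = 20 (tail of 0 descent steps not counted)

20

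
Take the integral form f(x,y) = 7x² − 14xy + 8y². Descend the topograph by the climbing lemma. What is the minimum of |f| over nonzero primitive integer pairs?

translate: b→0 (≡-14 mod 14), so (7,-14,8)→(7,0,1)
flip: (7,0,1)→(1,0,7)
reduced (well bottom): (1,0,7) with a≤c, −a<b≤a
well minimum = a = 1

1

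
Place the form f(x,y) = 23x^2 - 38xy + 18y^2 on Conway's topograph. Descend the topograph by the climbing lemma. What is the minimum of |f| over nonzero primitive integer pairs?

translate: b→8 (≡-38 mod 46), so (23,-38,18)→(23,8,3)
flip: (23,8,3)→(3,-8,23)
translate: b→-2 (≡-8 mod 6), so (3,-8,23)→(3,-2,18)
reduced (well bottom): (3,-2,18) with a≤c, −a<b≤a
well minimum = a = 3

3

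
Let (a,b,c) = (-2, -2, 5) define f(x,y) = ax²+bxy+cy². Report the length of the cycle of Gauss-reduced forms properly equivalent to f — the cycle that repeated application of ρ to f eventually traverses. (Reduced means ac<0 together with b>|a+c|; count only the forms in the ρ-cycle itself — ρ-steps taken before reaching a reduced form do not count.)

D = 44, ⌊√D⌋ = 6
descent: ρ → (5,2,-2)
descent: ρ → (-2,6,1)  [lands on river]
river: ρ → (1,6,-2)
ρ-cycle length = 2 (tail of 2 descent steps not counted)

2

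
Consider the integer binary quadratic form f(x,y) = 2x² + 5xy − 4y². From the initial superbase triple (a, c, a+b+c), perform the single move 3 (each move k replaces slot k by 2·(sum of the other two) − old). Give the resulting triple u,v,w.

start (2,-4,3) = (f(1,0),f(0,1),f(1,1))
replace slot 3: 2·(2+(-4)) − 3 = -7 → (2,-4,-7)

2,-4,-7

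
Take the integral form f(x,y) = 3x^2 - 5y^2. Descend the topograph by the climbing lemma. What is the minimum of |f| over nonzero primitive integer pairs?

descent: ρ → (-5,0,3)
descent: ρ → (3,6,-2)  [lands on river]
river: ρ → (-2,6,3)
closes: descent 2, river 2
min |a| on river = 2

2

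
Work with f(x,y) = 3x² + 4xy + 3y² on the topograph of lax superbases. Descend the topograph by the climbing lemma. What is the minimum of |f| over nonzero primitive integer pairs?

translate: b→-2 (≡4 mod 6), so (3,4,3)→(3,-2,2)
flip: (3,-2,2)→(2,2,3)
reduced (well bottom): (2,2,3) with a≤c, −a<b≤a
well minimum = a = 2

2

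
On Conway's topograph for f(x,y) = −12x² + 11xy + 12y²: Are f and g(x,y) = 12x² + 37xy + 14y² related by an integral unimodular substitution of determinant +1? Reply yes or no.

D₁ = 697, D₂ = 697
river cycle of f (length 18): (12, 13, -11), (-11, 9, 14), (14, 19, -6), (-6, 17, 17), (17, 17, -6), (-6, 19, 14), (14, 9, -11), (-11, 13, 12), (12, 11, -12), (-12, 13, 11), … (8 more)
river cycle of g (length 18): (14, 19, -6), (-6, 17, 17), (17, 17, -6), (-6, 19, 14), (14, 9, -11), (-11, 13, 12), (12, 11, -12), (-12, 13, 11), (11, 9, -14), (-14, 19, 6), … (8 more)
cycles coincide ⇒ equivalent

yes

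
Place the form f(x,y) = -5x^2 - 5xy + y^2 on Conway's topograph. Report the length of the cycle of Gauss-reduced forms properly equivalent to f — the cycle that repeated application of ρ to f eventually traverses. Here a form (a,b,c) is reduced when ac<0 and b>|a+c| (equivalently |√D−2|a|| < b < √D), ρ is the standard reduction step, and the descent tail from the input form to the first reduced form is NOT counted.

D = 45, ⌊√D⌋ = 6
descent: ρ → (1,5,-5)  [lands on river]
river: ρ → (-5,5,1)
ρ-cycle length = 2 (tail of 1 descent step not counted)

2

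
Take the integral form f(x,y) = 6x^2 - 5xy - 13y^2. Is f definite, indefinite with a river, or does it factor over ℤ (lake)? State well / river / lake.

D = b²−4ac = (-5)² − 4·6·(-13) = 337
D > 0 non-square ⇒ indefinite ⇒ periodic river

river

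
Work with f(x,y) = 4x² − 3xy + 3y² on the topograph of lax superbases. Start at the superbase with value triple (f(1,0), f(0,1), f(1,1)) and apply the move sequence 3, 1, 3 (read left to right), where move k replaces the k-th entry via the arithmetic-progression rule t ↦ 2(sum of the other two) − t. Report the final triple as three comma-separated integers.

start (4,3,4) = (f(1,0),f(0,1),f(1,1))
replace slot 3: 2·(4+3) − 4 = 10 → (4,3,10)
replace slot 1: 2·(3+10) − 4 = 22 → (22,3,10)
replace slot 3: 2·(22+3) − 10 = 40 → (22,3,40)

22,3,40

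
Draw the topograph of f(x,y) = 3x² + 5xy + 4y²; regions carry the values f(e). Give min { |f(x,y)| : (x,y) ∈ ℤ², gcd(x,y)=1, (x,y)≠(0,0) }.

translate: b→-1 (≡5 mod 6), so (3,5,4)→(3,-1,2)
flip: (3,-1,2)→(2,1,3)
reduced (well bottom): (2,1,3) with a≤c, −a<b≤a
well minimum = a = 2

2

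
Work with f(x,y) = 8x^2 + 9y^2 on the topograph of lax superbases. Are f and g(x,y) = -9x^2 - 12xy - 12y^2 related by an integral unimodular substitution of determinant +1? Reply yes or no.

D₁ = -288, D₂ = -288
f: reduced (well bottom): (8,0,9) with a≤c, −a<b≤a
g is negative-definite; reduce −g:
−g: translate: b→-6 (≡12 mod 18), so (9,12,12)→(9,-6,9)
−g: flip: (9,-6,9)→(9,6,9)
−g: reduced (well bottom): (9,6,9) with a≤c, −a<b≤a
flip sign back: reduced form of g is (-9,-6,-9)
reduced forms (8, 0, 9) vs (-9, -6, -9) ⇒ inequivalent

no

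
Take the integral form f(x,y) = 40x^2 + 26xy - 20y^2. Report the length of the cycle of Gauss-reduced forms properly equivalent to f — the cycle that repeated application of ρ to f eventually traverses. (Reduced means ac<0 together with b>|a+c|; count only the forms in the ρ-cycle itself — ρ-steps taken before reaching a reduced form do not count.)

D = 3876, ⌊√D⌋ = 62
river: ρ → (-20,54,12)
river: ρ → (12,42,-44)
river: ρ → (-44,46,10)
river: ρ → (10,54,-24)
river: ρ → (-24,42,22)
river: ρ → (22,46,-20)
river: ρ → (-20,34,34)
river: ρ → (34,34,-20)
river: ρ → (-20,46,22)
river: ρ → (22,42,-24)
river: ρ → (-24,54,10)
river: ρ → (10,46,-44)
river: ρ → (-44,42,12)
river: ρ → (12,54,-20)
river: ρ → (-20,26,40)
river: ρ → (40,54,-6)
river: ρ → (-6,54,40)
river: ρ → (40,26,-20)
ρ-cycle length = 18 (tail of 0 descent steps not counted)

18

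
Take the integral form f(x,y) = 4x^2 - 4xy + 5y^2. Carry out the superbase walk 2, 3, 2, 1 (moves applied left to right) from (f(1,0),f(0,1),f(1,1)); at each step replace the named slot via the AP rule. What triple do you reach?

start (4,5,5) = (f(1,0),f(0,1),f(1,1))
replace slot 2: 2·(4+5) − 5 = 13 → (4,13,5)
replace slot 3: 2·(4+13) − 5 = 29 → (4,13,29)
replace slot 2: 2·(4+29) − 13 = 53 → (4,53,29)
replace slot 1: 2·(53+29) − 4 = 160 → (160,53,29)

160,53,29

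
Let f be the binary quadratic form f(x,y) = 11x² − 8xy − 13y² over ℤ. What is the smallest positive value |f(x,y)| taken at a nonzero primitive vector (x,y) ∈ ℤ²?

descent: ρ → (-13,8,11)  [lands on river]
river: ρ → (11,14,-10)
river: ρ → (-10,6,15)
river: ρ → (15,24,-1)
river: ρ → (-1,24,15)
river: ρ → (15,6,-10)
river: ρ → (-10,14,11)
river: ρ → (11,8,-13)
river: ρ → (-13,18,6)
river: ρ → (6,18,-13)
closes: descent 1, river 10
min |a| on river = 1

1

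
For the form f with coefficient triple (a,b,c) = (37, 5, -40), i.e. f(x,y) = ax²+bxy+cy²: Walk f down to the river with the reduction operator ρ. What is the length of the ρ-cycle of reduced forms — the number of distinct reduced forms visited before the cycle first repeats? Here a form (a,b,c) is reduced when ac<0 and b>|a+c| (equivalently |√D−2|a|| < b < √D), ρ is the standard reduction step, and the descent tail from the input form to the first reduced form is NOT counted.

D = 5945, ⌊√D⌋ = 77
river: ρ → (-40,75,2)
river: ρ → (2,77,-2)
river: ρ → (-2,75,40)
river: ρ → (40,5,-37)
river: ρ → (-37,69,8)
river: ρ → (8,75,-10)
river: ρ → (-10,65,43)
river: ρ → (43,21,-32)
river: ρ → (-32,43,32)
river: ρ → (32,21,-43)
river: ρ → (-43,65,10)
river: ρ → (10,75,-8)
river: ρ → (-8,69,37)
river: ρ → (37,5,-40)
ρ-cycle length = 14 (tail of 0 descent steps not counted)

14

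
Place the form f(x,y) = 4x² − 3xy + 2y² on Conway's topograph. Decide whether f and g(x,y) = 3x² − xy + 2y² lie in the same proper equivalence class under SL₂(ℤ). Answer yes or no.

D₁ = -23, D₂ = -23
f: flip: (4,-3,2)→(2,3,4)
f: translate: b→-1 (≡3 mod 4), so (2,3,4)→(2,-1,3)
f: reduced (well bottom): (2,-1,3) with a≤c, −a<b≤a
g: flip: (3,-1,2)→(2,1,3)
g: reduced (well bottom): (2,1,3) with a≤c, −a<b≤a
reduced forms (2, -1, 3) vs (2, 1, 3) ⇒ inequivalent

no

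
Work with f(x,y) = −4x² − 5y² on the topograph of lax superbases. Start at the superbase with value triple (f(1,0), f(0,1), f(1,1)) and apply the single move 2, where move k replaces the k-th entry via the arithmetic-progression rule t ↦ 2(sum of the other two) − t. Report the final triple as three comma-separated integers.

start (-4,-5,-9) = (f(1,0),f(0,1),f(1,1))
replace slot 2: 2·((-4)+(-9)) − (-5) = -21 → (-4,-21,-9)

-4,-21,-9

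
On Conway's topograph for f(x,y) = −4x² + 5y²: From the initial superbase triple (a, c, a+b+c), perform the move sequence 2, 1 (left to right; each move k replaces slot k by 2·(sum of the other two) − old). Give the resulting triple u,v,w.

start (-4,5,1) = (f(1,0),f(0,1),f(1,1))
replace slot 2: 2·((-4)+1) − 5 = -11 → (-4,-11,1)
replace slot 1: 2·((-11)+1) − (-4) = -16 → (-16,-11,1)

-16,-11,1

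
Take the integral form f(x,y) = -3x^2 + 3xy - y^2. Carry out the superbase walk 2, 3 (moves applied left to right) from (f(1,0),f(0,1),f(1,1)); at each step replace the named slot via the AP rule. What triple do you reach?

start (-3,-1,-1) = (f(1,0),f(0,1),f(1,1))
replace slot 2: 2·((-3)+(-1)) − (-1) = -7 → (-3,-7,-1)
replace slot 3: 2·((-3)+(-7)) − (-1) = -19 → (-3,-7,-19)

-3,-7,-19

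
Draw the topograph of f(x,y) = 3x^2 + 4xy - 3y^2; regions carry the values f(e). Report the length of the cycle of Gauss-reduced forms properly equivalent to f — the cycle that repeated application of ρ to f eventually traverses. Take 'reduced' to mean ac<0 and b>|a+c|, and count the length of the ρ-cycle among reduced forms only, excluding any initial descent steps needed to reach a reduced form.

D = 52, ⌊√D⌋ = 7
river: ρ → (-3,2,4)
river: ρ → (4,6,-1)
river: ρ → (-1,6,4)
river: ρ → (4,2,-3)
river: ρ → (-3,4,3)
river: ρ → (3,2,-4)
river: ρ → (-4,6,1)
river: ρ → (1,6,-4)
river: ρ → (-4,2,3)
river: ρ → (3,4,-3)
ρ-cycle length = 10 (tail of 0 descent steps not counted)

10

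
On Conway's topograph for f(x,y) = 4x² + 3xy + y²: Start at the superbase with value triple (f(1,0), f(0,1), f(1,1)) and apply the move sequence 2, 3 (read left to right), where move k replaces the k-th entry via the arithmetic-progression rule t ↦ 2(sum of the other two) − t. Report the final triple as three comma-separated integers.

start (4,1,8) = (f(1,0),f(0,1),f(1,1))
replace slot 2: 2·(4+8) − 1 = 23 → (4,23,8)
replace slot 3: 2·(4+23) − 8 = 46 → (4,23,46)

4,23,46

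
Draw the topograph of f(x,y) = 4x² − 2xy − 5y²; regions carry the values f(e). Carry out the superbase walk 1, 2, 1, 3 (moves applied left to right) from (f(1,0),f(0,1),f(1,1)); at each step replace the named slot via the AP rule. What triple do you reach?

start (4,-5,-3) = (f(1,0),f(0,1),f(1,1))
replace slot 1: 2·((-5)+(-3)) − 4 = -20 → (-20,-5,-3)
replace slot 2: 2·((-20)+(-3)) − (-5) = -41 → (-20,-41,-3)
replace slot 1: 2·((-41)+(-3)) − (-20) = -68 → (-68,-41,-3)
replace slot 3: 2·((-68)+(-41)) − (-3) = -215 → (-68,-41,-215)

-68,-41,-215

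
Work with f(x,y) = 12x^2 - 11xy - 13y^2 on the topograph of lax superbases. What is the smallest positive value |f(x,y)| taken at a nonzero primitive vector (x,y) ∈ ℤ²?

descent: ρ → (-13,11,12)  [lands on river]
river: ρ → (12,13,-12)
river: ρ → (-12,11,13)
river: ρ → (13,15,-10)
river: ρ → (-10,25,3)
river: ρ → (3,23,-18)
river: ρ → (-18,13,8)
river: ρ → (8,19,-12)
river: ρ → (-12,5,15)
river: ρ → (15,25,-2)
river: ρ → (-2,27,2)
river: ρ → (2,25,-15)
river: ρ → (-15,5,12)
river: ρ → (12,19,-8)
river: ρ → (-8,13,18)
river: ρ → (18,23,-3)
river: ρ → (-3,25,10)
river: ρ → (10,15,-13)
closes: descent 1, river 18
min |a| on river = 2

2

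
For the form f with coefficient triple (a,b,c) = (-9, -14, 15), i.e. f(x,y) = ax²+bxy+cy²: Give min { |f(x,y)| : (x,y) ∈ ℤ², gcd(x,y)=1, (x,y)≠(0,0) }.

descent: ρ → (15,14,-9)  [lands on river]
river: ρ → (-9,22,7)
river: ρ → (7,20,-12)
river: ρ → (-12,4,15)
river: ρ → (15,26,-1)
river: ρ → (-1,26,15)
river: ρ → (15,4,-12)
river: ρ → (-12,20,7)
river: ρ → (7,22,-9)
river: ρ → (-9,14,15)
river: ρ → (15,16,-8)
river: ρ → (-8,16,15)
closes: descent 1, river 12
min |a| on river = 1

1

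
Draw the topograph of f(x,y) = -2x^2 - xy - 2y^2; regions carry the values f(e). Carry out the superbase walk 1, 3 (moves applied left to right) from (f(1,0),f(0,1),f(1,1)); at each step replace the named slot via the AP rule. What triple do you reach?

start (-2,-2,-5) = (f(1,0),f(0,1),f(1,1))
replace slot 1: 2·((-2)+(-5)) − (-2) = -12 → (-12,-2,-5)
replace slot 3: 2·((-12)+(-2)) − (-5) = -23 → (-12,-2,-23)

-12,-2,-23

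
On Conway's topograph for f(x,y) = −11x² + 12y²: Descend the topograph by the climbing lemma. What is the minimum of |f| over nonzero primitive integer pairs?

descent: ρ → (12,0,-11)
descent: ρ → (-11,22,1)  [lands on river]
river: ρ → (1,22,-11)
closes: descent 2, river 2
min |a| on river = 1

1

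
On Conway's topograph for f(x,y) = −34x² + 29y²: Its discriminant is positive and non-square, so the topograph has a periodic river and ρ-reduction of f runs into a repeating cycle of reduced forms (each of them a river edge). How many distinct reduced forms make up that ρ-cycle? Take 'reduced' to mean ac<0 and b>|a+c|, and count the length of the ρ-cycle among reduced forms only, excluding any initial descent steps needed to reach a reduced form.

D = 3944, ⌊√D⌋ = 62
descent: ρ → (29,58,-5)  [lands on river]
river: ρ → (-5,62,5)
river: ρ → (5,58,-29)
river: ρ → (-29,58,5)
river: ρ → (5,62,-5)
river: ρ → (-5,58,29)
ρ-cycle length = 6 (tail of 1 descent step not counted)

6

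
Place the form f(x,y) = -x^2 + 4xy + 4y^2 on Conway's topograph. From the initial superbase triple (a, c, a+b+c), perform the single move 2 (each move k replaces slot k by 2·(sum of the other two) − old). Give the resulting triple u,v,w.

start (-1,4,7) = (f(1,0),f(0,1),f(1,1))
replace slot 2: 2·((-1)+7) − 4 = 8 → (-1,8,7)

-1,8,7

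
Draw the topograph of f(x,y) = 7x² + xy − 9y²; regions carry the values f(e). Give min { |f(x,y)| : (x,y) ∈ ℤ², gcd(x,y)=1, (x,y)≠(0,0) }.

descent: ρ → (-9,-1,7)
descent: ρ → (7,15,-1)  [lands on river]
river: ρ → (-1,15,7)
river: ρ → (7,13,-3)
river: ρ → (-3,11,11)
river: ρ → (11,11,-3)
river: ρ → (-3,13,7)
closes: descent 2, river 6
min |a| on river = 1

1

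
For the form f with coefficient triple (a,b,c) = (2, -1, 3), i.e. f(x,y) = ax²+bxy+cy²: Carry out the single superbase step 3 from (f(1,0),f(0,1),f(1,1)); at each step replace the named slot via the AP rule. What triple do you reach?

start (2,3,4) = (f(1,0),f(0,1),f(1,1))
replace slot 3: 2·(2+3) − 4 = 6 → (2,3,6)

2,3,6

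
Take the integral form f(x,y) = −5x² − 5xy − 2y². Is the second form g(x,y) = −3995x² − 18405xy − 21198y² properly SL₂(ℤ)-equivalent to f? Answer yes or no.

D₁ = -15, D₂ = -15
f is negative-definite; reduce −f:
−f: flip: (5,5,2)→(2,-5,5)
−f: translate: b→-1 (≡-5 mod 4), so (2,-5,5)→(2,-1,2)
−f: flip: (2,-1,2)→(2,1,2)
−f: reduced (well bottom): (2,1,2) with a≤c, −a<b≤a
flip sign back: reduced form of f is (-2,-1,-2)
g is negative-definite; reduce −g:
−g: translate: b→2425 (≡18405 mod 7990), so (3995,18405,21198)→(3995,2425,368)
−g: flip: (3995,2425,368)→(368,-2425,3995)
−g: translate: b→-217 (≡-2425 mod 736), so (368,-2425,3995)→(368,-217,32)
−g: flip: (368,-217,32)→(32,217,368)
−g: translate: b→25 (≡217 mod 64), so (32,217,368)→(32,25,5)
−g: flip: (32,25,5)→(5,-25,32)
−g: translate: b→5 (≡-25 mod 10), so (5,-25,32)→(5,5,2)
−g: flip: (5,5,2)→(2,-5,5)
−g: translate: b→-1 (≡-5 mod 4), so (2,-5,5)→(2,-1,2)
−g: flip: (2,-1,2)→(2,1,2)
−g: reduced (well bottom): (2,1,2) with a≤c, −a<b≤a
flip sign back: reduced form of g is (-2,-1,-2)
reduced forms (-2, -1, -2) vs (-2, -1, -2) ⇒ equivalent

yes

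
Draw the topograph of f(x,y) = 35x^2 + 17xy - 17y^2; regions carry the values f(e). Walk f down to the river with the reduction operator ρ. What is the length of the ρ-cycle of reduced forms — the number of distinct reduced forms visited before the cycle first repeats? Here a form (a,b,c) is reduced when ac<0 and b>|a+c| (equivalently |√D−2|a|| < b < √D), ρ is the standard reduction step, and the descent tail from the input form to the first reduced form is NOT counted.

D = 2669, ⌊√D⌋ = 51
descent: ρ → (-17,51,1)  [lands on river]
river: ρ → (1,51,-17)
ρ-cycle length = 2 (tail of 1 descent step not counted)

2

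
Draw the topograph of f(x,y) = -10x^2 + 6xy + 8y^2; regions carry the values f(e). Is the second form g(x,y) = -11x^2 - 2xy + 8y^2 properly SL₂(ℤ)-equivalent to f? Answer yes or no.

D₁ = 356, D₂ = 356
river cycle of f (length 14): (8, 10, -8), (-8, 6, 10), (10, 14, -4), (-4, 18, 2), (2, 18, -4), (-4, 14, 10), (10, 6, -8), (-8, 10, 8), (8, 6, -10), (-10, 14, 4), … (4 more)
river cycle of g (length 10): (8, 18, -1), (-1, 18, 8), (8, 14, -5), (-5, 16, 5), (5, 14, -8), (-8, 18, 1), (1, 18, -8), (-8, 14, 5), (5, 16, -5), (-5, 14, 8)
cycles differ ⇒ inequivalent

no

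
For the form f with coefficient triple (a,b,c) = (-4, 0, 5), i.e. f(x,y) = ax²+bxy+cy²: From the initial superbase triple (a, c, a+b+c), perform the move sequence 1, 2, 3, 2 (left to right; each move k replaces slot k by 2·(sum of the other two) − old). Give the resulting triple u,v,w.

start (-4,5,1) = (f(1,0),f(0,1),f(1,1))
replace slot 1: 2·(5+1) − (-4) = 16 → (16,5,1)
replace slot 2: 2·(16+1) − 5 = 29 → (16,29,1)
replace slot 3: 2·(16+29) − 1 = 89 → (16,29,89)
replace slot 2: 2·(16+89) − 29 = 181 → (16,181,89)

16,181,89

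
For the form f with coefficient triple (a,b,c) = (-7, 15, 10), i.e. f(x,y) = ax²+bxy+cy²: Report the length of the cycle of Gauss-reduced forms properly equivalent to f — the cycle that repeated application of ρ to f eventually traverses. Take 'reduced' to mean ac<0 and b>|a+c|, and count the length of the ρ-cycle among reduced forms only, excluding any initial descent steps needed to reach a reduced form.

D = 505, ⌊√D⌋ = 22
river: ρ → (10,5,-12)
river: ρ → (-12,19,3)
river: ρ → (3,17,-18)
river: ρ → (-18,19,2)
river: ρ → (2,21,-8)
river: ρ → (-8,11,12)
river: ρ → (12,13,-7)
river: ρ → (-7,15,10)
ρ-cycle length = 8 (tail of 0 descent steps not counted)

8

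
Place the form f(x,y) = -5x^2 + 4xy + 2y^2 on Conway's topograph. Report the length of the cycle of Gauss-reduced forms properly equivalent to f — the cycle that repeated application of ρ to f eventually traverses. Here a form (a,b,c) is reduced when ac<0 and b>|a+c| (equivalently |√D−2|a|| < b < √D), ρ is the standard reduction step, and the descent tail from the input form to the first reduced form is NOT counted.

D = 56, ⌊√D⌋ = 7
river: ρ → (2,4,-5)
river: ρ → (-5,6,1)
river: ρ → (1,6,-5)
river: ρ → (-5,4,2)
ρ-cycle length = 4 (tail of 0 descent steps not counted)

4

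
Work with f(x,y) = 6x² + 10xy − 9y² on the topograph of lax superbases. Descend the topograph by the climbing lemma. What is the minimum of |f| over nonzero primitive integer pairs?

river: ρ → (-9,8,7)
river: ρ → (7,6,-10)
river: ρ → (-10,14,3)
river: ρ → (3,16,-5)
river: ρ → (-5,14,6)
river: ρ → (6,10,-9)
closes: descent 0, river 6
min |a| on river = 3

3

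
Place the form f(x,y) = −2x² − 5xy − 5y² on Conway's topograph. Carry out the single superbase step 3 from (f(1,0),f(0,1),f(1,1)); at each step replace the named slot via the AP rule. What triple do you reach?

start (-2,-5,-12) = (f(1,0),f(0,1),f(1,1))
replace slot 3: 2·((-2)+(-5)) − (-12) = -2 → (-2,-5,-2)

-2,-5,-2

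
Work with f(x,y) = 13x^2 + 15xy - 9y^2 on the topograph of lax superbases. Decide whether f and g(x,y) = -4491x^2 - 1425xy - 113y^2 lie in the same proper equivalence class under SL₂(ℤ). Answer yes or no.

D₁ = 693, D₂ = 693
river cycle of f (length 6): (-9, 21, 7), (7, 21, -9), (-9, 15, 13), (13, 11, -11), (-11, 11, 13), (13, 15, -9)
river cycle of g (length 6): (-9, 21, 7), (7, 21, -9), (-9, 15, 13), (13, 11, -11), (-11, 11, 13), (13, 15, -9)
cycles coincide ⇒ equivalent

yes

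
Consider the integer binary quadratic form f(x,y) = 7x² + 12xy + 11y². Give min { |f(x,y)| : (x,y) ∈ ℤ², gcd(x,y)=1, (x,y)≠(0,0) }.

translate: b→-2 (≡12 mod 14), so (7,12,11)→(7,-2,6)
flip: (7,-2,6)→(6,2,7)
reduced (well bottom): (6,2,7) with a≤c, −a<b≤a
well minimum = a = 6

6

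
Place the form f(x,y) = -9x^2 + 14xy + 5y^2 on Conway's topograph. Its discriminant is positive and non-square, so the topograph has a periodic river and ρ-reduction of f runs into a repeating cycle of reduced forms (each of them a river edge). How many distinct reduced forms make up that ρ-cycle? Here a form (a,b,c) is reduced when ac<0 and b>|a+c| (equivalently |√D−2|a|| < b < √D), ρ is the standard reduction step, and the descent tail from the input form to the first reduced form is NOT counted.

D = 376, ⌊√D⌋ = 19
river: ρ → (5,16,-6)
river: ρ → (-6,8,13)
river: ρ → (13,18,-1)
river: ρ → (-1,18,13)
river: ρ → (13,8,-6)
river: ρ → (-6,16,5)
river: ρ → (5,14,-9)
river: ρ → (-9,4,10)
river: ρ → (10,16,-3)
river: ρ → (-3,14,15)
river: ρ → (15,16,-2)
river: ρ → (-2,16,15)
river: ρ → (15,14,-3)
river: ρ → (-3,16,10)
river: ρ → (10,4,-9)
river: ρ → (-9,14,5)
ρ-cycle length = 16 (tail of 0 descent steps not counted)

16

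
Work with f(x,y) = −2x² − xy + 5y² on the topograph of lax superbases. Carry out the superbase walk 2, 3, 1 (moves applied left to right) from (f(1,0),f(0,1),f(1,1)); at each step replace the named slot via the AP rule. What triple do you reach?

start (-2,5,2) = (f(1,0),f(0,1),f(1,1))
replace slot 2: 2·((-2)+2) − 5 = -5 → (-2,-5,2)
replace slot 3: 2·((-2)+(-5)) − 2 = -16 → (-2,-5,-16)
replace slot 1: 2·((-5)+(-16)) − (-2) = -40 → (-40,-5,-16)

-40,-5,-16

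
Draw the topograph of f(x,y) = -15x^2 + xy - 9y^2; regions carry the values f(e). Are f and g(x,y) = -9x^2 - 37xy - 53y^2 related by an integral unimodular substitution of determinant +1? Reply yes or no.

D₁ = -539, D₂ = -539
f is negative-definite; reduce −f:
−f: flip: (15,-1,9)→(9,1,15)
−f: reduced (well bottom): (9,1,15) with a≤c, −a<b≤a
flip sign back: reduced form of f is (-9,-1,-15)
g is negative-definite; reduce −g:
−g: translate: b→1 (≡37 mod 18), so (9,37,53)→(9,1,15)
−g: reduced (well bottom): (9,1,15) with a≤c, −a<b≤a
flip sign back: reduced form of g is (-9,-1,-15)
reduced forms (-9, -1, -15) vs (-9, -1, -15) ⇒ equivalent

yes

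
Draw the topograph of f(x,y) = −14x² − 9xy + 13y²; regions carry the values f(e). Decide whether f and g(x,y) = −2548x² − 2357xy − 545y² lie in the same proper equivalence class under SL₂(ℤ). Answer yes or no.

D₁ = 809, D₂ = 809
river cycle of f (length 54): (13, 9, -14), (-14, 19, 8), (8, 13, -20), (-20, 27, 1), (1, 27, -20), (-20, 13, 8), (8, 19, -14), (-14, 9, 13), (13, 17, -10), (-10, 23, 7), … (44 more)
river cycle of g (length 54): (-14, 19, 8), (8, 13, -20), (-20, 27, 1), (1, 27, -20), (-20, 13, 8), (8, 19, -14), (-14, 9, 13), (13, 17, -10), (-10, 23, 7), (7, 19, -16), … (44 more)
cycles coincide ⇒ equivalent

yes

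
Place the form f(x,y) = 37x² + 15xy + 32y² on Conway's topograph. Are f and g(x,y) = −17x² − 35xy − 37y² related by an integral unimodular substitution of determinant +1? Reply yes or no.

D₁ = -4511, D₂ = -1291
discriminants differ ⇒ not SL₂(ℤ)-equivalent

no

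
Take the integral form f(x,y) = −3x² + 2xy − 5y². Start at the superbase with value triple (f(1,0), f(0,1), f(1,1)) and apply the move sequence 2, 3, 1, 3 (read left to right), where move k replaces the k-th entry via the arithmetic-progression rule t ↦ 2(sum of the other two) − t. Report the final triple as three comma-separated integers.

start (-3,-5,-6) = (f(1,0),f(0,1),f(1,1))
replace slot 2: 2·((-3)+(-6)) − (-5) = -13 → (-3,-13,-6)
replace slot 3: 2·((-3)+(-13)) − (-6) = -26 → (-3,-13,-26)
replace slot 1: 2·((-13)+(-26)) − (-3) = -75 → (-75,-13,-26)
replace slot 3: 2·((-75)+(-13)) − (-26) = -150 → (-75,-13,-150)

-75,-13,-150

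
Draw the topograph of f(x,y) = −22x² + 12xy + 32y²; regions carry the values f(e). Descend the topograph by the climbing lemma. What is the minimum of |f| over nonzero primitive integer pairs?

river: ρ → (32,52,-2)
river: ρ → (-2,52,32)
river: ρ → (32,12,-22)
river: ρ → (-22,32,22)
river: ρ → (22,12,-32)
river: ρ → (-32,52,2)
river: ρ → (2,52,-32)
river: ρ → (-32,12,22)
river: ρ → (22,32,-22)
river: ρ → (-22,12,32)
closes: descent 0, river 10
min |a| on river = 2

2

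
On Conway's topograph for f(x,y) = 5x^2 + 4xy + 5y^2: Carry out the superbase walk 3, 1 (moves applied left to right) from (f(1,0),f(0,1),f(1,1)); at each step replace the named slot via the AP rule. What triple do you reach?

start (5,5,14) = (f(1,0),f(0,1),f(1,1))
replace slot 3: 2·(5+5) − 14 = 6 → (5,5,6)
replace slot 1: 2·(5+6) − 5 = 17 → (17,5,6)

17,5,6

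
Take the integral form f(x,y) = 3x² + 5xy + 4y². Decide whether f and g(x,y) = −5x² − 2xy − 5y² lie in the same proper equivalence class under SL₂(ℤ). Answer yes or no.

D₁ = -23, D₂ = -96
discriminants differ ⇒ not SL₂(ℤ)-equivalent

no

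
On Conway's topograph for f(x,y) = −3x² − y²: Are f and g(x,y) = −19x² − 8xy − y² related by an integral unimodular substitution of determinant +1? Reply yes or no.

D₁ = -12, D₂ = -12
f is negative-definite; reduce −f:
−f: flip: (3,0,1)→(1,0,3)
−f: reduced (well bottom): (1,0,3) with a≤c, −a<b≤a
flip sign back: reduced form of f is (-1,0,-3)
g is negative-definite; reduce −g:
−g: flip: (19,8,1)→(1,-8,19)
−g: translate: b→0 (≡-8 mod 2), so (1,-8,19)→(1,0,3)
−g: reduced (well bottom): (1,0,3) with a≤c, −a<b≤a
flip sign back: reduced form of g is (-1,0,-3)
reduced forms (-1, 0, -3) vs (-1, 0, -3) ⇒ equivalent

yes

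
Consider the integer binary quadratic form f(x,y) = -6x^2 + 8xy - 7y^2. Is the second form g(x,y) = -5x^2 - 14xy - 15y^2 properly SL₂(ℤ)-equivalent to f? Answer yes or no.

D₁ = -104, D₂ = -104
f is negative-definite; reduce −f:
−f: translate: b→4 (≡-8 mod 12), so (6,-8,7)→(6,4,5)
−f: flip: (6,4,5)→(5,-4,6)
−f: reduced (well bottom): (5,-4,6) with a≤c, −a<b≤a
flip sign back: reduced form of f is (-5,4,-6)
g is negative-definite; reduce −g:
−g: translate: b→4 (≡14 mod 10), so (5,14,15)→(5,4,6)
−g: reduced (well bottom): (5,4,6) with a≤c, −a<b≤a
flip sign back: reduced form of g is (-5,-4,-6)
reduced forms (-5, 4, -6) vs (-5, -4, -6) ⇒ inequivalent

no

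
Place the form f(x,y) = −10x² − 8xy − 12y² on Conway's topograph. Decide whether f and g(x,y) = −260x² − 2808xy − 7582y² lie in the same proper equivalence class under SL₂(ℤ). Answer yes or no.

D₁ = -416, D₂ = -416
f is negative-definite; reduce −f:
−f: reduced (well bottom): (10,8,12) with a≤c, −a<b≤a
flip sign back: reduced form of f is (-10,-8,-12)
g is negative-definite; reduce −g:
−g: translate: b→208 (≡2808 mod 520), so (260,2808,7582)→(260,208,42)
−g: flip: (260,208,42)→(42,-208,260)
−g: translate: b→-40 (≡-208 mod 84), so (42,-208,260)→(42,-40,12)
−g: flip: (42,-40,12)→(12,40,42)
−g: translate: b→-8 (≡40 mod 24), so (12,40,42)→(12,-8,10)
−g: flip: (12,-8,10)→(10,8,12)
−g: reduced (well bottom): (10,8,12) with a≤c, −a<b≤a
flip sign back: reduced form of g is (-10,-8,-12)
reduced forms (-10, -8, -12) vs (-10, -8, -12) ⇒ equivalent

yes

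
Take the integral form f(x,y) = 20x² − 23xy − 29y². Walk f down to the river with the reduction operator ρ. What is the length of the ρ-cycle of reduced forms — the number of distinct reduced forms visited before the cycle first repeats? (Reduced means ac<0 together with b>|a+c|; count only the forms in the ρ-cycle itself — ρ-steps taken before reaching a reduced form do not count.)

D = 2849, ⌊√D⌋ = 53
descent: ρ → (-29,23,20)  [lands on river]
river: ρ → (20,17,-32)
river: ρ → (-32,47,5)
river: ρ → (5,53,-2)
river: ρ → (-2,51,31)
river: ρ → (31,11,-22)
river: ρ → (-22,33,20)
river: ρ → (20,47,-8)
river: ρ → (-8,49,14)
river: ρ → (14,35,-29)
ρ-cycle length = 10 (tail of 1 descent step not counted)

10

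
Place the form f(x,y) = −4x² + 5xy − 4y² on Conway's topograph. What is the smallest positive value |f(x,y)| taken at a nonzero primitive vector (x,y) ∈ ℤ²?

translate: b→3 (≡-5 mod 8), so (4,-5,4)→(4,3,3)
flip: (4,3,3)→(3,-3,4)
translate: b→3 (≡-3 mod 6), so (3,-3,4)→(3,3,4)
reduced (well bottom): (3,3,4) with a≤c, −a<b≤a
well minimum |f| = |-3| = 3 (negative-definite)

3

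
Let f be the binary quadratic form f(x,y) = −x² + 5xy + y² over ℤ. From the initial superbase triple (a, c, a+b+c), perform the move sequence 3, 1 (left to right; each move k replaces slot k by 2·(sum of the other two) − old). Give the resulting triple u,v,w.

start (-1,1,5) = (f(1,0),f(0,1),f(1,1))
replace slot 3: 2·((-1)+1) − 5 = -5 → (-1,1,-5)
replace slot 1: 2·(1+(-5)) − (-1) = -7 → (-7,1,-5)

-7,1,-5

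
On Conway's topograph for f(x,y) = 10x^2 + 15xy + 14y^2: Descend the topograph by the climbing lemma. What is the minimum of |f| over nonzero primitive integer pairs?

translate: b→-5 (≡15 mod 20), so (10,15,14)→(10,-5,9)
flip: (10,-5,9)→(9,5,10)
reduced (well bottom): (9,5,10) with a≤c, −a<b≤a
well minimum = a = 9

9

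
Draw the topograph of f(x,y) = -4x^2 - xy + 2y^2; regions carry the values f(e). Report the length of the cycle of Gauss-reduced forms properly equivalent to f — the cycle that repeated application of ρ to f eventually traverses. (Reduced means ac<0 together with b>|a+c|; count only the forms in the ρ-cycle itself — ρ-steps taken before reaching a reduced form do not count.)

D = 33, ⌊√D⌋ = 5
descent: ρ → (2,5,-1)  [lands on river]
river: ρ → (-1,5,2)
river: ρ → (2,3,-3)
river: ρ → (-3,3,2)
ρ-cycle length = 4 (tail of 1 descent step not counted)

4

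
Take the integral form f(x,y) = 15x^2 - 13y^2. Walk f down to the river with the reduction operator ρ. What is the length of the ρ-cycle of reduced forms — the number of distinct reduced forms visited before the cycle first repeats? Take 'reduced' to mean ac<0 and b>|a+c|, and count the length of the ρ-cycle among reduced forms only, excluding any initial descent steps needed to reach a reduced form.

D = 780, ⌊√D⌋ = 27
descent: ρ → (-13,26,2)  [lands on river]
river: ρ → (2,26,-13)
ρ-cycle length = 2 (tail of 1 descent step not counted)

2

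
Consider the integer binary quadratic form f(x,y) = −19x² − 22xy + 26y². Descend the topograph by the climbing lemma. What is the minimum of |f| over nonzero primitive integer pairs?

descent: ρ → (26,22,-19)  [lands on river]
river: ρ → (-19,16,29)
river: ρ → (29,42,-6)
river: ρ → (-6,42,29)
river: ρ → (29,16,-19)
river: ρ → (-19,22,26)
river: ρ → (26,30,-15)
river: ρ → (-15,30,26)
closes: descent 1, river 8
min |a| on river = 6

6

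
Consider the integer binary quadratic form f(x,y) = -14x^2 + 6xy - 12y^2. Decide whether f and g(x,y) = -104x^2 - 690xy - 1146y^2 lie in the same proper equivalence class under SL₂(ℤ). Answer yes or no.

D₁ = -636, D₂ = -636
f is negative-definite; reduce −f:
−f: flip: (14,-6,12)→(12,6,14)
−f: reduced (well bottom): (12,6,14) with a≤c, −a<b≤a
flip sign back: reduced form of f is (-12,-6,-14)
g is negative-definite; reduce −g:
−g: translate: b→66 (≡690 mod 208), so (104,690,1146)→(104,66,12)
−g: flip: (104,66,12)→(12,-66,104)
−g: translate: b→6 (≡-66 mod 24), so (12,-66,104)→(12,6,14)
−g: reduced (well bottom): (12,6,14) with a≤c, −a<b≤a
flip sign back: reduced form of g is (-12,-6,-14)
reduced forms (-12, -6, -14) vs (-12, -6, -14) ⇒ equivalent

yes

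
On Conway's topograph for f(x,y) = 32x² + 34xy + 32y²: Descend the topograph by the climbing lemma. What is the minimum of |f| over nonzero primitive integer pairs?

translate: b→-30 (≡34 mod 64), so (32,34,32)→(32,-30,30)
flip: (32,-30,30)→(30,30,32)
reduced (well bottom): (30,30,32) with a≤c, −a<b≤a
well minimum = a = 30

30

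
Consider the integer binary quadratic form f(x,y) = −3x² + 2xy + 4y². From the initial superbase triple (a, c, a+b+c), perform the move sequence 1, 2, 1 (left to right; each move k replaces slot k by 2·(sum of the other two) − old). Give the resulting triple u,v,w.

start (-3,4,3) = (f(1,0),f(0,1),f(1,1))
replace slot 1: 2·(4+3) − (-3) = 17 → (17,4,3)
replace slot 2: 2·(17+3) − 4 = 36 → (17,36,3)
replace slot 1: 2·(36+3) − 17 = 61 → (61,36,3)

61,36,3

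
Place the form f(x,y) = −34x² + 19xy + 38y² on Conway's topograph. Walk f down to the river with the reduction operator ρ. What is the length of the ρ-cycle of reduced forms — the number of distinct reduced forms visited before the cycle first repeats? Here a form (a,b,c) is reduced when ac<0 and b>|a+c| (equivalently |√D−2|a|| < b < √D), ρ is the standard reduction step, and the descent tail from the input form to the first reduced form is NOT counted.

D = 5529, ⌊√D⌋ = 74
river: ρ → (38,57,-15)
river: ρ → (-15,63,26)
river: ρ → (26,41,-37)
river: ρ → (-37,33,30)
river: ρ → (30,27,-40)
river: ρ → (-40,53,17)
river: ρ → (17,49,-46)
river: ρ → (-46,43,20)
river: ρ → (20,37,-52)
river: ρ → (-52,67,5)
river: ρ → (5,73,-10)
river: ρ → (-10,67,26)
river: ρ → (26,37,-40)
river: ρ → (-40,43,23)
river: ρ → (23,49,-34)
river: ρ → (-34,19,38)
ρ-cycle length = 16 (tail of 0 descent steps not counted)

16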